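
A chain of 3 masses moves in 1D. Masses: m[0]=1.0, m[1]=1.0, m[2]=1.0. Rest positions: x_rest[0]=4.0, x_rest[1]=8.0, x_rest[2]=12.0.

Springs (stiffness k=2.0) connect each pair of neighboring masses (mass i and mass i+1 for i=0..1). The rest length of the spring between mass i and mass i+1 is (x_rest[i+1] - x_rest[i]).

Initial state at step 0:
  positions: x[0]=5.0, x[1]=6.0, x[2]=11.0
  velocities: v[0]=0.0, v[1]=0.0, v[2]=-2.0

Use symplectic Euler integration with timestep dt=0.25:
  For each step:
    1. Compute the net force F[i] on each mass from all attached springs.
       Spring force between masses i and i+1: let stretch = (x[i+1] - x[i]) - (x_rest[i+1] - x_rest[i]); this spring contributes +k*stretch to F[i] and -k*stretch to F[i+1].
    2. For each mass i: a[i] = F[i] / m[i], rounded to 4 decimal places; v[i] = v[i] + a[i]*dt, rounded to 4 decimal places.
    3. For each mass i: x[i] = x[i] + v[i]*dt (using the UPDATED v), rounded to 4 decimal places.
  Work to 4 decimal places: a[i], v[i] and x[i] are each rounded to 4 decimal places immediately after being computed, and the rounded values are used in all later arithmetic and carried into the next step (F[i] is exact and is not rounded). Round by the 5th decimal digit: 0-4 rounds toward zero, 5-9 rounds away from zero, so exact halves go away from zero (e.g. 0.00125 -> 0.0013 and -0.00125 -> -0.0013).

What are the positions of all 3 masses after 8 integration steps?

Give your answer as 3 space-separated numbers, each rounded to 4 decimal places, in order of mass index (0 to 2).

Answer: 1.7228 4.9593 11.3181

Derivation:
Step 0: x=[5.0000 6.0000 11.0000] v=[0.0000 0.0000 -2.0000]
Step 1: x=[4.6250 6.5000 10.3750] v=[-1.5000 2.0000 -2.5000]
Step 2: x=[3.9844 7.2500 9.7656] v=[-2.5625 3.0000 -2.4375]
Step 3: x=[3.2520 7.9063 9.3418] v=[-2.9297 2.6250 -1.6953]
Step 4: x=[2.6014 8.1602 9.2385] v=[-2.6026 1.0156 -0.4131]
Step 5: x=[2.1456 7.8540 9.5005] v=[-1.8232 -1.2247 1.0478]
Step 6: x=[1.9034 7.0401 10.0567] v=[-0.9690 -3.2557 2.2246]
Step 7: x=[1.8032 5.9612 10.7358] v=[-0.4007 -4.3158 2.7163]
Step 8: x=[1.7228 4.9593 11.3181] v=[-0.3217 -4.0075 2.3290]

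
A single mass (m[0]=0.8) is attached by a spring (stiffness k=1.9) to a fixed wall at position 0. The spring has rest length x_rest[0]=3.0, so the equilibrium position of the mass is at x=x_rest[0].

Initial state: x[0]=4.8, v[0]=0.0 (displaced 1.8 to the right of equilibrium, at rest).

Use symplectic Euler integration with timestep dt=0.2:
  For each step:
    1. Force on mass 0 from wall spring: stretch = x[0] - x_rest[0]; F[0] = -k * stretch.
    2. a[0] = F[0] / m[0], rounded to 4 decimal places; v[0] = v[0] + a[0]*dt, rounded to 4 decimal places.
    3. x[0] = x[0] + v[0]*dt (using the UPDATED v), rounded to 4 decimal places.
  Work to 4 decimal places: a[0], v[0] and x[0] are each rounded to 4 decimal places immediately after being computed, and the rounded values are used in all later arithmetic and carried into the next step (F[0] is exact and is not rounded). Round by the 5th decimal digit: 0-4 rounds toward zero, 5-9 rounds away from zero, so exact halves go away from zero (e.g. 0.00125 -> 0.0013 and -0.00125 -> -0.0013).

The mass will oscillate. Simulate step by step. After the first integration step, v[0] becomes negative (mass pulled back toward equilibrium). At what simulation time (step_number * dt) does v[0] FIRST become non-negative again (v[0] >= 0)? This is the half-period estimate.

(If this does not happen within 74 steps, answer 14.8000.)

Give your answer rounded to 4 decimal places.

Answer: 2.2000

Derivation:
Step 0: x=[4.8000] v=[0.0000]
Step 1: x=[4.6290] v=[-0.8550]
Step 2: x=[4.3032] v=[-1.6288]
Step 3: x=[3.8536] v=[-2.2478]
Step 4: x=[3.3229] v=[-2.6533]
Step 5: x=[2.7616] v=[-2.8067]
Step 6: x=[2.2229] v=[-2.6935]
Step 7: x=[1.7580] v=[-2.3244]
Step 8: x=[1.4111] v=[-1.7344]
Step 9: x=[1.2152] v=[-0.9797]
Step 10: x=[1.1888] v=[-0.1319]
Step 11: x=[1.3345] v=[0.7284]
First v>=0 after going negative at step 11, time=2.2000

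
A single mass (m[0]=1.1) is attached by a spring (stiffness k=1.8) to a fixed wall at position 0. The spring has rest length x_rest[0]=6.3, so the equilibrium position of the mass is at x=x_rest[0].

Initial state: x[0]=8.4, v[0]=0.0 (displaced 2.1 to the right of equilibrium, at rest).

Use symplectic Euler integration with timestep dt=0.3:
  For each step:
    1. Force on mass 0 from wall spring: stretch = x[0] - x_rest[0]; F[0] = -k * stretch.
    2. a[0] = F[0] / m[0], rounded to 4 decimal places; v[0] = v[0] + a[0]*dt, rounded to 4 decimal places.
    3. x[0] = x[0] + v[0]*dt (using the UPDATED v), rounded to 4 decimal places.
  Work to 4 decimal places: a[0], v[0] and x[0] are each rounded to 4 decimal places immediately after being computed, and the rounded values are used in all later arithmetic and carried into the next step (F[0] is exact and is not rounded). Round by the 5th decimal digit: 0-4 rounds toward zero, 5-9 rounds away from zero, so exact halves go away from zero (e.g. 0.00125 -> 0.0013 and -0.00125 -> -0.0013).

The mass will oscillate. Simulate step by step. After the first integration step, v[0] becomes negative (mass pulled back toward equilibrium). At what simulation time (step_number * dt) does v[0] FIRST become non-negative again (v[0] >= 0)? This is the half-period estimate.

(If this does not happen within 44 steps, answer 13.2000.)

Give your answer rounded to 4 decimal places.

Step 0: x=[8.4000] v=[0.0000]
Step 1: x=[8.0907] v=[-1.0309]
Step 2: x=[7.5177] v=[-1.9100]
Step 3: x=[6.7654] v=[-2.5078]
Step 4: x=[5.9445] v=[-2.7363]
Step 5: x=[5.1760] v=[-2.5618]
Step 6: x=[4.5730] v=[-2.0100]
Step 7: x=[4.2243] v=[-1.1622]
Step 8: x=[4.1813] v=[-0.1432]
Step 9: x=[4.4504] v=[0.8969]
First v>=0 after going negative at step 9, time=2.7000

Answer: 2.7000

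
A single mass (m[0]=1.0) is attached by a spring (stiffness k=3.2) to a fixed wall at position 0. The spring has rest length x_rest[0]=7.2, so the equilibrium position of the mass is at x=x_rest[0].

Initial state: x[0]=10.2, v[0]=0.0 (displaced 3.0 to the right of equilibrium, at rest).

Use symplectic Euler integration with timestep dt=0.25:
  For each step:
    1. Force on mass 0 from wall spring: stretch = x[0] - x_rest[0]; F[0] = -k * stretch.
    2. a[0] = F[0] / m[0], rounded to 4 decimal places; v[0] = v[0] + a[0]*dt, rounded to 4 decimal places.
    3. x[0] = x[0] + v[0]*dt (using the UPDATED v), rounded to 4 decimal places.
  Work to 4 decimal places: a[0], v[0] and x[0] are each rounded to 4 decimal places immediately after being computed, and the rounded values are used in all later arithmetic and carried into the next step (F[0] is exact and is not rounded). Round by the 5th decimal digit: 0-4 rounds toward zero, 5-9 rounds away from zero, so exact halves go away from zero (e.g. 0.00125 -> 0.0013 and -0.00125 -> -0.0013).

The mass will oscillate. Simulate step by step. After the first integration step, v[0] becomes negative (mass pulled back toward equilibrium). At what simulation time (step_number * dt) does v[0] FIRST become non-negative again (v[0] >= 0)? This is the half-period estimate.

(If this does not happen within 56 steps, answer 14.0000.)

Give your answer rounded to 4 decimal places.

Answer: 1.7500

Derivation:
Step 0: x=[10.2000] v=[0.0000]
Step 1: x=[9.6000] v=[-2.4000]
Step 2: x=[8.5200] v=[-4.3200]
Step 3: x=[7.1760] v=[-5.3760]
Step 4: x=[5.8368] v=[-5.3568]
Step 5: x=[4.7702] v=[-4.2663]
Step 6: x=[4.1896] v=[-2.3225]
Step 7: x=[4.2111] v=[0.0858]
First v>=0 after going negative at step 7, time=1.7500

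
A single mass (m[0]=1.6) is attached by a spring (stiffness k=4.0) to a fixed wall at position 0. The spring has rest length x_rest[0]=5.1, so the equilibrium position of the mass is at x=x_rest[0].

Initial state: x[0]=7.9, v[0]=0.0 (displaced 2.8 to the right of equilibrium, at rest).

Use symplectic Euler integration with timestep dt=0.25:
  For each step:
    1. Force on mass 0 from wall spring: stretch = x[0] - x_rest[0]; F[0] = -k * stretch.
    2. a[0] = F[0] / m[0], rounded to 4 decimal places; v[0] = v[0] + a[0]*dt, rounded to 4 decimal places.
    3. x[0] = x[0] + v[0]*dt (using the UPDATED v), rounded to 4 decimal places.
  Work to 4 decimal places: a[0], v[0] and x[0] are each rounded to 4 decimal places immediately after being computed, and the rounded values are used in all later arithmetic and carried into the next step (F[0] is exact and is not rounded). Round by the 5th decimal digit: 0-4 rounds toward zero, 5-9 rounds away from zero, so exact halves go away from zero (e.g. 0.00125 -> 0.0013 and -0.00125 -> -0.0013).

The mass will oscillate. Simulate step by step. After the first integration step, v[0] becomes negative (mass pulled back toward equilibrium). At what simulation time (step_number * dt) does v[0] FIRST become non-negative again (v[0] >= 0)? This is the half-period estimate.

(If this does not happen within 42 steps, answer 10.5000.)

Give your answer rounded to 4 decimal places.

Step 0: x=[7.9000] v=[0.0000]
Step 1: x=[7.4625] v=[-1.7500]
Step 2: x=[6.6559] v=[-3.2266]
Step 3: x=[5.6061] v=[-4.1991]
Step 4: x=[4.4773] v=[-4.5154]
Step 5: x=[3.4458] v=[-4.1262]
Step 6: x=[2.6727] v=[-3.0923]
Step 7: x=[2.2789] v=[-1.5752]
Step 8: x=[2.3259] v=[0.1880]
First v>=0 after going negative at step 8, time=2.0000

Answer: 2.0000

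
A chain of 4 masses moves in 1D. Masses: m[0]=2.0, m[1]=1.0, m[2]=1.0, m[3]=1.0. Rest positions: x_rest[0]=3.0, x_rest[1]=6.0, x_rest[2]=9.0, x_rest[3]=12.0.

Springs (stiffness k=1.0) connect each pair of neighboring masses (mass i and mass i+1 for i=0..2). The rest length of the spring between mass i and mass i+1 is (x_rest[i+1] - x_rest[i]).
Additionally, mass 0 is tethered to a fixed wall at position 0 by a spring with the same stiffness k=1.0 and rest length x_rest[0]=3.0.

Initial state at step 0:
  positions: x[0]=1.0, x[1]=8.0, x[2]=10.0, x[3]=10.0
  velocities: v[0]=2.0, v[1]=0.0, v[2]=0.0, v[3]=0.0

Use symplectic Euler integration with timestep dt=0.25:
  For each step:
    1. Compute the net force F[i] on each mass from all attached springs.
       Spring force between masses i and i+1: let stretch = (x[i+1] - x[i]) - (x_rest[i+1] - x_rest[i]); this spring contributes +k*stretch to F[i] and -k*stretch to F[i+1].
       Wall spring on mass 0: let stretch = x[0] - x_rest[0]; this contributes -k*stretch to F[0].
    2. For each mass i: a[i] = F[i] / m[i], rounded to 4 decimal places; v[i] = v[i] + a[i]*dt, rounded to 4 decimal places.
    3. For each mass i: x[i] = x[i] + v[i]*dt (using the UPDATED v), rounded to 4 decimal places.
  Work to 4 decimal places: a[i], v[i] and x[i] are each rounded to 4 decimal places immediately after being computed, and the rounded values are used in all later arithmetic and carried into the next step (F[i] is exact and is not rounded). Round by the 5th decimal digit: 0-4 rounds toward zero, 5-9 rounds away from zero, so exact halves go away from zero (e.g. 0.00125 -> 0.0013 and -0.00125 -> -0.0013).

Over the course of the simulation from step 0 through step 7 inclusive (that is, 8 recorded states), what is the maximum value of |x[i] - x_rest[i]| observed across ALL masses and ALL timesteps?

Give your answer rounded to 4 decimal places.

Answer: 3.1287

Derivation:
Step 0: x=[1.0000 8.0000 10.0000 10.0000] v=[2.0000 0.0000 0.0000 0.0000]
Step 1: x=[1.6875 7.6875 9.8750 10.1875] v=[2.7500 -1.2500 -0.5000 0.7500]
Step 2: x=[2.5098 7.1367 9.6328 10.5430] v=[3.2891 -2.2031 -0.9688 1.4219]
Step 3: x=[3.3983 6.4528 9.2915 11.0291] v=[3.5538 -2.7358 -1.3653 1.9444]
Step 4: x=[4.2760 5.7554 8.8814 11.5941] v=[3.5108 -2.7898 -1.6406 2.2600]
Step 5: x=[5.0663 5.1609 8.4454 12.1771] v=[3.1612 -2.3782 -1.7439 2.3318]
Step 6: x=[5.7012 4.7657 8.0374 12.7143] v=[2.5397 -1.5807 -1.6321 2.1489]
Step 7: x=[6.1287 4.6335 7.7172 13.1467] v=[1.7101 -0.5289 -1.2808 1.7297]
Max displacement = 3.1287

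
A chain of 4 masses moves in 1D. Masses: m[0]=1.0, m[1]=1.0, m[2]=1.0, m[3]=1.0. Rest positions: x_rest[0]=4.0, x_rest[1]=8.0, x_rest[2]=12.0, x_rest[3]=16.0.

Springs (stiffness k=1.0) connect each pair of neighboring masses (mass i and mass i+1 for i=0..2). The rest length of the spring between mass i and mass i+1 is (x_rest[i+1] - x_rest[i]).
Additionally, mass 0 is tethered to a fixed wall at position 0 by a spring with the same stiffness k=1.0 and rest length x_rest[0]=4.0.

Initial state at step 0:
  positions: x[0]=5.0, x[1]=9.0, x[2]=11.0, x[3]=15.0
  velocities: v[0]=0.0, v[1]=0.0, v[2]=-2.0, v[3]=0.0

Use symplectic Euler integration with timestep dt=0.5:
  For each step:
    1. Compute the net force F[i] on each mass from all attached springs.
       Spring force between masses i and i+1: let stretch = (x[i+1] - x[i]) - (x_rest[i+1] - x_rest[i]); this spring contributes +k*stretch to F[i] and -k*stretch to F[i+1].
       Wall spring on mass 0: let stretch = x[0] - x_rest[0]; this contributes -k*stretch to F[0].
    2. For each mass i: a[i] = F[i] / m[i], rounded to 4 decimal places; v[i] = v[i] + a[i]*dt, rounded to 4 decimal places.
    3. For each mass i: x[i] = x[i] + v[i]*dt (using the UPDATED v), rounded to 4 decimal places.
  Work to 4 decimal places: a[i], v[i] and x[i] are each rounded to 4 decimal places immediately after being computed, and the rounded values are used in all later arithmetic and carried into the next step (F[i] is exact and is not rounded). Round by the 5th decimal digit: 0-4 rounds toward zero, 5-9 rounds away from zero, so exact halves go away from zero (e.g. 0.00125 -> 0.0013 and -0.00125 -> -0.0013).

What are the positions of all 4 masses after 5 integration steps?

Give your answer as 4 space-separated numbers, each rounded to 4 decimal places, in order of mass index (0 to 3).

Answer: 1.9609 5.8008 10.9679 14.6593

Derivation:
Step 0: x=[5.0000 9.0000 11.0000 15.0000] v=[0.0000 0.0000 -2.0000 0.0000]
Step 1: x=[4.7500 8.5000 10.5000 15.0000] v=[-0.5000 -1.0000 -1.0000 0.0000]
Step 2: x=[4.2500 7.5625 10.6250 14.8750] v=[-1.0000 -1.8750 0.2500 -0.2500]
Step 3: x=[3.5156 6.5625 11.0469 14.6875] v=[-1.4688 -2.0000 0.8438 -0.3750]
Step 4: x=[2.6640 5.9219 11.2579 14.5899] v=[-1.7032 -1.2813 0.4219 -0.1953]
Step 5: x=[1.9609 5.8008 10.9679 14.6593] v=[-1.4063 -0.2423 -0.5801 0.1387]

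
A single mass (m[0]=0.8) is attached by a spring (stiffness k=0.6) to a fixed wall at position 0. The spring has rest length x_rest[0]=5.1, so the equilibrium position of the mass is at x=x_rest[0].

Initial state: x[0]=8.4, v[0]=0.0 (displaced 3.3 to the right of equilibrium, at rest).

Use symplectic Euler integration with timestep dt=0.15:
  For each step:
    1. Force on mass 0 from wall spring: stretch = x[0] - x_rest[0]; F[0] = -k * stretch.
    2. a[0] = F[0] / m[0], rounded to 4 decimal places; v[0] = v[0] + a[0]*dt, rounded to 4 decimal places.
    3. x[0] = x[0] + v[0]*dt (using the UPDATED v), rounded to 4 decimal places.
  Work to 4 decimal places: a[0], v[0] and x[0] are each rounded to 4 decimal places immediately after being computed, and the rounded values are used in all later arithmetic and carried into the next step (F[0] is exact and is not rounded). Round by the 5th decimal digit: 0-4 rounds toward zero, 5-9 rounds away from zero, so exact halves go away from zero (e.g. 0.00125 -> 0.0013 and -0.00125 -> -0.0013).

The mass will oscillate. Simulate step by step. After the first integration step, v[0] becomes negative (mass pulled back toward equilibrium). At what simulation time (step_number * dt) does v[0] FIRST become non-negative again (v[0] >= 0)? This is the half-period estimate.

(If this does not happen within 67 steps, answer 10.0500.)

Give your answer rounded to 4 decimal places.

Step 0: x=[8.4000] v=[0.0000]
Step 1: x=[8.3443] v=[-0.3713]
Step 2: x=[8.2339] v=[-0.7363]
Step 3: x=[8.0706] v=[-1.0889]
Step 4: x=[7.8571] v=[-1.4231]
Step 5: x=[7.5971] v=[-1.7333]
Step 6: x=[7.2950] v=[-2.0142]
Step 7: x=[6.9558] v=[-2.2611]
Step 8: x=[6.5853] v=[-2.4699]
Step 9: x=[6.1898] v=[-2.6370]
Step 10: x=[5.7759] v=[-2.7596]
Step 11: x=[5.3506] v=[-2.8356]
Step 12: x=[4.9210] v=[-2.8638]
Step 13: x=[4.4944] v=[-2.8437]
Step 14: x=[4.0781] v=[-2.7756]
Step 15: x=[3.6790] v=[-2.6606]
Step 16: x=[3.3039] v=[-2.5007]
Step 17: x=[2.9591] v=[-2.2986]
Step 18: x=[2.6504] v=[-2.0577]
Step 19: x=[2.3831] v=[-1.7821]
Step 20: x=[2.1616] v=[-1.4764]
Step 21: x=[1.9897] v=[-1.1458]
Step 22: x=[1.8703] v=[-0.7959]
Step 23: x=[1.8054] v=[-0.4326]
Step 24: x=[1.7961] v=[-0.0620]
Step 25: x=[1.8426] v=[0.3097]
First v>=0 after going negative at step 25, time=3.7500

Answer: 3.7500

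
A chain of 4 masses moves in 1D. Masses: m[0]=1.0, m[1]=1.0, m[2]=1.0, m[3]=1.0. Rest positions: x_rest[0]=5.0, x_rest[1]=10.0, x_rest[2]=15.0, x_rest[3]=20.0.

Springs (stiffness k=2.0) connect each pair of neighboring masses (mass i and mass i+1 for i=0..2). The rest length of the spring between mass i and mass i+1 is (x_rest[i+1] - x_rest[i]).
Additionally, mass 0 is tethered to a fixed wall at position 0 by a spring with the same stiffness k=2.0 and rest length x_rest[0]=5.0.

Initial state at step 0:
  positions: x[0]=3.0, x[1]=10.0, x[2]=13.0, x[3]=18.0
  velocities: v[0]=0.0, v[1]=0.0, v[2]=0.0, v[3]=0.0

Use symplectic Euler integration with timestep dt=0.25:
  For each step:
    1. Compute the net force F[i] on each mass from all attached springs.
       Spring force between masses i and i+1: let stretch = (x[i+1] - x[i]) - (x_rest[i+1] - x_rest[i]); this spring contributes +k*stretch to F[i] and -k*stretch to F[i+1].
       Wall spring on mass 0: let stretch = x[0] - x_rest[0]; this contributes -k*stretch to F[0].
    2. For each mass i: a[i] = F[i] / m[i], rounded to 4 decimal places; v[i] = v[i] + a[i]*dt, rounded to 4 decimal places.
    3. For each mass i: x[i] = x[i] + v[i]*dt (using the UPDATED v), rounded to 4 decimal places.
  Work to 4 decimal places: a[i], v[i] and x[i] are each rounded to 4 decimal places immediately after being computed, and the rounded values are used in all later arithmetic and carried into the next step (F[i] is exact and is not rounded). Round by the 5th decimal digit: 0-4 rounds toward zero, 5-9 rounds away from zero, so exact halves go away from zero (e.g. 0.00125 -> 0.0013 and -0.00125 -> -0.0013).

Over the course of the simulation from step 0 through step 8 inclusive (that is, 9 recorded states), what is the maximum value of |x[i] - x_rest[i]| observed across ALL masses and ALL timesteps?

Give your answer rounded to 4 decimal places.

Answer: 2.3345

Derivation:
Step 0: x=[3.0000 10.0000 13.0000 18.0000] v=[0.0000 0.0000 0.0000 0.0000]
Step 1: x=[3.5000 9.5000 13.2500 18.0000] v=[2.0000 -2.0000 1.0000 0.0000]
Step 2: x=[4.3125 8.7188 13.6250 18.0313] v=[3.2500 -3.1250 1.5000 0.1250]
Step 3: x=[5.1367 8.0000 13.9375 18.1368] v=[3.2969 -2.8751 1.2501 0.4219]
Step 4: x=[5.6768 7.6655 14.0328 18.3424] v=[2.1602 -1.3380 0.3810 0.8223]
Step 5: x=[5.7559 7.8783 13.8708 18.6343] v=[0.3162 0.8513 -0.6479 1.1675]
Step 6: x=[5.3808 8.5749 13.5552 18.9558] v=[-1.5006 2.7864 -1.2624 1.2858]
Step 7: x=[4.7323 9.4948 13.2921 19.2272] v=[-2.5940 3.6795 -1.0523 1.0855]
Step 8: x=[4.0876 10.2940 13.2963 19.3817] v=[-2.5789 3.1969 0.0166 0.6180]
Max displacement = 2.3345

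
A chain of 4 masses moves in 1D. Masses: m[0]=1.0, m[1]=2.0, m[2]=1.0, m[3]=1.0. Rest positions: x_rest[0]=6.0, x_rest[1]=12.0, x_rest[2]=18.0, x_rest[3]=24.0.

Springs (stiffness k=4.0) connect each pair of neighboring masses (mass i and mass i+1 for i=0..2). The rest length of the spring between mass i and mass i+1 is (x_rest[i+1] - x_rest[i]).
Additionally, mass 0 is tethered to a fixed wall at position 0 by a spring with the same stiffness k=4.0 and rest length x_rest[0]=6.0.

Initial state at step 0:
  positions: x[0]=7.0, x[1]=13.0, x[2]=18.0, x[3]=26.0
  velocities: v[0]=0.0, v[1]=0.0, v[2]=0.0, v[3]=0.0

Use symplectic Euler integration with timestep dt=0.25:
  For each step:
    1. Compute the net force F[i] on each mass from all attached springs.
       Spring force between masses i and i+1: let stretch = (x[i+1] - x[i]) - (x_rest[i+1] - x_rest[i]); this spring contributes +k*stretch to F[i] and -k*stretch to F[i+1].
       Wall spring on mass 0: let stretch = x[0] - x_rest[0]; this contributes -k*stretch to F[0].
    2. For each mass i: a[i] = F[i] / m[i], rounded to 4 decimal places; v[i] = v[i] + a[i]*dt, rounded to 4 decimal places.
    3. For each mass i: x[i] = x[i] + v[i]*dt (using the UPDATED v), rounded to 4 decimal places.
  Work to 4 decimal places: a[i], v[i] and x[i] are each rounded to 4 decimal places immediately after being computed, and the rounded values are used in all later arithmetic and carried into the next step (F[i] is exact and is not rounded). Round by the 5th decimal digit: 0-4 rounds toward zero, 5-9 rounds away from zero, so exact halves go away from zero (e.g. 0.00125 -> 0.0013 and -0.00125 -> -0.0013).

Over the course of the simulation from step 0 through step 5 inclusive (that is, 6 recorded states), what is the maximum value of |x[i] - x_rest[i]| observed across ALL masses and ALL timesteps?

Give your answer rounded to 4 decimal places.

Step 0: x=[7.0000 13.0000 18.0000 26.0000] v=[0.0000 0.0000 0.0000 0.0000]
Step 1: x=[6.7500 12.8750 18.7500 25.5000] v=[-1.0000 -0.5000 3.0000 -2.0000]
Step 2: x=[6.3438 12.7188 19.7188 24.8125] v=[-1.6250 -0.6250 3.8750 -2.7500]
Step 3: x=[5.9454 12.6407 20.2110 24.3516] v=[-1.5938 -0.3125 1.9687 -1.8437]
Step 4: x=[5.7344 12.6720 19.8458 24.3555] v=[-0.8439 0.1250 -1.4610 0.0157]
Step 5: x=[5.8242 12.7328 18.8145 24.7320] v=[0.3593 0.2431 -4.1251 1.5060]
Max displacement = 2.2110

Answer: 2.2110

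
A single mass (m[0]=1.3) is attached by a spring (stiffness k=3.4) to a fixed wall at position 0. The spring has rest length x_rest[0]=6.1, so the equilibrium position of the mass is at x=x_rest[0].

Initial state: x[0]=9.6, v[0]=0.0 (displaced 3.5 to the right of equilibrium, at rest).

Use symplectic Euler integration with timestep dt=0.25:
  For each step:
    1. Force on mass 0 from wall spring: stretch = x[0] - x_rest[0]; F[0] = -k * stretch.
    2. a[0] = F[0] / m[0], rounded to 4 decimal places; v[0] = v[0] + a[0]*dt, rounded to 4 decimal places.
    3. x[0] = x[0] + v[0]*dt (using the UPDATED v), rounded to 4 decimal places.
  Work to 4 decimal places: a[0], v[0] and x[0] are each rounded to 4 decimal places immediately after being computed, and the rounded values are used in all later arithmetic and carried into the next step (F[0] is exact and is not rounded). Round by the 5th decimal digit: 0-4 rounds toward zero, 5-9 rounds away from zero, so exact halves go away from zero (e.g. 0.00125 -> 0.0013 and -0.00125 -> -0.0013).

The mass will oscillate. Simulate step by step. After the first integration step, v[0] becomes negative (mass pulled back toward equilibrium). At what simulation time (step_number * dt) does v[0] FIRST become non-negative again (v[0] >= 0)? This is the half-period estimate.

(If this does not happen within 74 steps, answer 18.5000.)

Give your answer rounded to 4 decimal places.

Step 0: x=[9.6000] v=[0.0000]
Step 1: x=[9.0279] v=[-2.2885]
Step 2: x=[7.9772] v=[-4.2029]
Step 3: x=[6.6196] v=[-5.4303]
Step 4: x=[5.1771] v=[-5.7701]
Step 5: x=[3.8854] v=[-5.1667]
Step 6: x=[2.9557] v=[-3.7187]
Step 7: x=[2.5400] v=[-1.6628]
Step 8: x=[2.7062] v=[0.6649]
First v>=0 after going negative at step 8, time=2.0000

Answer: 2.0000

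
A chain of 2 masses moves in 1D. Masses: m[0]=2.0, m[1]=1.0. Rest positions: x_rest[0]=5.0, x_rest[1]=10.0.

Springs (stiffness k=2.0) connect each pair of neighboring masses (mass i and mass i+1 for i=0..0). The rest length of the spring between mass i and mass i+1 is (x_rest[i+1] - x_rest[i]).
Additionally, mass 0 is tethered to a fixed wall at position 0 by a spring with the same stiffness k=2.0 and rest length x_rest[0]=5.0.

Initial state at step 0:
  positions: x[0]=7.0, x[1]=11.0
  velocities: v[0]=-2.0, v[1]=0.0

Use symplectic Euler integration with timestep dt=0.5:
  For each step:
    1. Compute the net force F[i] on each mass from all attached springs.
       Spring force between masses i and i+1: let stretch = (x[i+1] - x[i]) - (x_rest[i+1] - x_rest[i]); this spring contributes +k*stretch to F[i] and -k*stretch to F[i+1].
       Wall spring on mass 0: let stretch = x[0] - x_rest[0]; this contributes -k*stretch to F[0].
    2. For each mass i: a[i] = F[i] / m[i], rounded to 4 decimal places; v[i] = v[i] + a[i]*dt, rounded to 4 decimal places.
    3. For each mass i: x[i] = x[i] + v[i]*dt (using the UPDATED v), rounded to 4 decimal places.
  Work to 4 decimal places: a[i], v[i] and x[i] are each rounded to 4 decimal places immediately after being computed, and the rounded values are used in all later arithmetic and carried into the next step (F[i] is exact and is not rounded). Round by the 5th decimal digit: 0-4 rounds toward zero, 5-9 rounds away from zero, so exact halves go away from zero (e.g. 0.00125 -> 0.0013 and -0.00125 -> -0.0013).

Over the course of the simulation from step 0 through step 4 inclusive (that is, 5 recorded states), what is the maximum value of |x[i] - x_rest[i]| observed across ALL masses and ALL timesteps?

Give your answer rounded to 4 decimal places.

Answer: 2.3593

Derivation:
Step 0: x=[7.0000 11.0000] v=[-2.0000 0.0000]
Step 1: x=[5.2500 11.5000] v=[-3.5000 1.0000]
Step 2: x=[3.7500 11.3750] v=[-3.0000 -0.2500]
Step 3: x=[3.2188 9.9375] v=[-1.0625 -2.8750]
Step 4: x=[3.5626 7.6407] v=[0.6875 -4.5937]
Max displacement = 2.3593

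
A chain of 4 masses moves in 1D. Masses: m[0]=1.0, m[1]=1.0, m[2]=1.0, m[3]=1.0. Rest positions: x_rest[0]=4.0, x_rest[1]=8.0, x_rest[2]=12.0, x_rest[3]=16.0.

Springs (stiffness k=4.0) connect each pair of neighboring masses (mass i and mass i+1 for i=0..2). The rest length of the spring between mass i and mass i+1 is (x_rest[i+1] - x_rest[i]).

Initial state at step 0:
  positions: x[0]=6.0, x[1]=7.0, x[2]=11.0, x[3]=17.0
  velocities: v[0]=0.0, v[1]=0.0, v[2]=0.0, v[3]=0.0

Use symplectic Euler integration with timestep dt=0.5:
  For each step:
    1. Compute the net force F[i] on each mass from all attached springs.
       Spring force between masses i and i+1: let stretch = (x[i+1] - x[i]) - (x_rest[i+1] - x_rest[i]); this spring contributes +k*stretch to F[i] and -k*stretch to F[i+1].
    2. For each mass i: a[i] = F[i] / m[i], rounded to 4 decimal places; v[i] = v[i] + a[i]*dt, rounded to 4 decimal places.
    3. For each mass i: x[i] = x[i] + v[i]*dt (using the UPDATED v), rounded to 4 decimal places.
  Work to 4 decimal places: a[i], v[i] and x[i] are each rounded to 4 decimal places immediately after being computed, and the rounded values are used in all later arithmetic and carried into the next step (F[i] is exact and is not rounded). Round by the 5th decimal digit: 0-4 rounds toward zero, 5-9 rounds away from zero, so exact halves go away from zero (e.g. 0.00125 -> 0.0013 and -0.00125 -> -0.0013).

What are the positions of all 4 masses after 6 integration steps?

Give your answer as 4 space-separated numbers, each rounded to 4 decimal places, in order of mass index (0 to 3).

Answer: 3.0000 10.0000 13.0000 15.0000

Derivation:
Step 0: x=[6.0000 7.0000 11.0000 17.0000] v=[0.0000 0.0000 0.0000 0.0000]
Step 1: x=[3.0000 10.0000 13.0000 15.0000] v=[-6.0000 6.0000 4.0000 -4.0000]
Step 2: x=[3.0000 9.0000 14.0000 15.0000] v=[0.0000 -2.0000 2.0000 0.0000]
Step 3: x=[5.0000 7.0000 11.0000 18.0000] v=[4.0000 -4.0000 -6.0000 6.0000]
Step 4: x=[5.0000 7.0000 11.0000 18.0000] v=[0.0000 0.0000 0.0000 0.0000]
Step 5: x=[3.0000 9.0000 14.0000 15.0000] v=[-4.0000 4.0000 6.0000 -6.0000]
Step 6: x=[3.0000 10.0000 13.0000 15.0000] v=[0.0000 2.0000 -2.0000 0.0000]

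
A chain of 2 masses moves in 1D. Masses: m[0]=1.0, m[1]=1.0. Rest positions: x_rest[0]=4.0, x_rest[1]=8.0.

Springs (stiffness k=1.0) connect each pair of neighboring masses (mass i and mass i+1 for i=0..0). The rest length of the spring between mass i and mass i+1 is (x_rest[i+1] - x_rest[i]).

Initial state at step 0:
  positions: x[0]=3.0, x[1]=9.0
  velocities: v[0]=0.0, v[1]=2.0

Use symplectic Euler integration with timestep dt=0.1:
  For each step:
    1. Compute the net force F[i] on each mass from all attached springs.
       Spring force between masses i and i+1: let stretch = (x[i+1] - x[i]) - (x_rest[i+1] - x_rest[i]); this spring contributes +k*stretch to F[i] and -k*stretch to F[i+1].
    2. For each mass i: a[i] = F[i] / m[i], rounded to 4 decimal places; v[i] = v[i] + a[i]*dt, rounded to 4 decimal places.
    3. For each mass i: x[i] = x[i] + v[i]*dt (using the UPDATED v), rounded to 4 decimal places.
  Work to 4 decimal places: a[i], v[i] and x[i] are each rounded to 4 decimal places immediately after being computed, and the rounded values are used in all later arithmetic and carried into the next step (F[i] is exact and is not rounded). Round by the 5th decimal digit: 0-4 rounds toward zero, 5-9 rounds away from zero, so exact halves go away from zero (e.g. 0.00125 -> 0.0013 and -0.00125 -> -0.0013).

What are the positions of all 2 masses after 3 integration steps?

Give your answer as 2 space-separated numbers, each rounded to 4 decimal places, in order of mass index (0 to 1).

Step 0: x=[3.0000 9.0000] v=[0.0000 2.0000]
Step 1: x=[3.0200 9.1800] v=[0.2000 1.8000]
Step 2: x=[3.0616 9.3384] v=[0.4160 1.5840]
Step 3: x=[3.1260 9.4740] v=[0.6437 1.3563]

Answer: 3.1260 9.4740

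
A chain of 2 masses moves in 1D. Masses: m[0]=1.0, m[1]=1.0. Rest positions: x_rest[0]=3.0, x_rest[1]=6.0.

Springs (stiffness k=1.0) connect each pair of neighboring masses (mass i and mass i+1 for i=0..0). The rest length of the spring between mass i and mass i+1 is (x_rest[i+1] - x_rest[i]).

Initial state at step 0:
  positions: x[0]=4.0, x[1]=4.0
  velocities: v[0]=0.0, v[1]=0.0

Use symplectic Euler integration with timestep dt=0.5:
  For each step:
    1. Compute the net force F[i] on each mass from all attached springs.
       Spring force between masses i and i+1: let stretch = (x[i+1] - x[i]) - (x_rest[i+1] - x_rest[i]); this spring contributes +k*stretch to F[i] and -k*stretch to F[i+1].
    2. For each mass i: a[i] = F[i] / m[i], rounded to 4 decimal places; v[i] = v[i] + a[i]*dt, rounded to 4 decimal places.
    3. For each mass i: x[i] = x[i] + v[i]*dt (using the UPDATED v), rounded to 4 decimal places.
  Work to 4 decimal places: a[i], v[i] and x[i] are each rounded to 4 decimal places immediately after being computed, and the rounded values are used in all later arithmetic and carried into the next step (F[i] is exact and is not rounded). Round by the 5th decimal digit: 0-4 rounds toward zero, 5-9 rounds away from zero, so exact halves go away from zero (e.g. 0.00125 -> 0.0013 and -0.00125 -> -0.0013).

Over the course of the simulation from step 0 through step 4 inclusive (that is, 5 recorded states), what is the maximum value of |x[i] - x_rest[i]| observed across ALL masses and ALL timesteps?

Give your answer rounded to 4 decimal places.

Answer: 2.0937

Derivation:
Step 0: x=[4.0000 4.0000] v=[0.0000 0.0000]
Step 1: x=[3.2500 4.7500] v=[-1.5000 1.5000]
Step 2: x=[2.1250 5.8750] v=[-2.2500 2.2500]
Step 3: x=[1.1875 6.8125] v=[-1.8750 1.8750]
Step 4: x=[0.9063 7.0938] v=[-0.5625 0.5625]
Max displacement = 2.0937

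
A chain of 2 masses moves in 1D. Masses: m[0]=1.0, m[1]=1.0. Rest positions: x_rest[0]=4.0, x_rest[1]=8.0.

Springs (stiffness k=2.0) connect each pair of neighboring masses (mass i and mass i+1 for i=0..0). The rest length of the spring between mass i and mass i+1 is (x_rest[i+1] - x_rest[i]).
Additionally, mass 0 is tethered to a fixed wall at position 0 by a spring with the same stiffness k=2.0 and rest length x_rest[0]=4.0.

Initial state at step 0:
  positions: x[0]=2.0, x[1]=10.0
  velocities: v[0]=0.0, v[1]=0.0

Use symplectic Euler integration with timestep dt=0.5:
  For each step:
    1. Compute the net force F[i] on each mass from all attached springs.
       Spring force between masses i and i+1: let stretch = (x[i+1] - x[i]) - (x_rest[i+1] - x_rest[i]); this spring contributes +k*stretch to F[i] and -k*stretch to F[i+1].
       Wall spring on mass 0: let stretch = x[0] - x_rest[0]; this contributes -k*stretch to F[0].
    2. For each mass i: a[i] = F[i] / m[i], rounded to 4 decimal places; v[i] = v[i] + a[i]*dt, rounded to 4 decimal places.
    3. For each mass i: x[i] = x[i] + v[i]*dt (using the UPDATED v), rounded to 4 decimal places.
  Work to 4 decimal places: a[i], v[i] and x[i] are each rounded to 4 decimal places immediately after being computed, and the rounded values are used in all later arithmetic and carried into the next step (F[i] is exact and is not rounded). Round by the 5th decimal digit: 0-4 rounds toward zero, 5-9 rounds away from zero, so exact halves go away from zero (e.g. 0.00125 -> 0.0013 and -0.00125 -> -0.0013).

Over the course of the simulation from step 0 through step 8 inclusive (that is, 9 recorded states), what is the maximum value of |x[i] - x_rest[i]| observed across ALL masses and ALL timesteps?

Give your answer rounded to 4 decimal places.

Step 0: x=[2.0000 10.0000] v=[0.0000 0.0000]
Step 1: x=[5.0000 8.0000] v=[6.0000 -4.0000]
Step 2: x=[7.0000 6.5000] v=[4.0000 -3.0000]
Step 3: x=[5.2500 7.2500] v=[-3.5000 1.5000]
Step 4: x=[1.8750 9.0000] v=[-6.7500 3.5000]
Step 5: x=[1.1250 9.1875] v=[-1.5000 0.3750]
Step 6: x=[3.8438 7.3438] v=[5.4375 -3.6875]
Step 7: x=[6.3907 5.7501] v=[5.0937 -3.1875]
Step 8: x=[5.4219 6.4767] v=[-1.9376 1.4531]
Max displacement = 3.0000

Answer: 3.0000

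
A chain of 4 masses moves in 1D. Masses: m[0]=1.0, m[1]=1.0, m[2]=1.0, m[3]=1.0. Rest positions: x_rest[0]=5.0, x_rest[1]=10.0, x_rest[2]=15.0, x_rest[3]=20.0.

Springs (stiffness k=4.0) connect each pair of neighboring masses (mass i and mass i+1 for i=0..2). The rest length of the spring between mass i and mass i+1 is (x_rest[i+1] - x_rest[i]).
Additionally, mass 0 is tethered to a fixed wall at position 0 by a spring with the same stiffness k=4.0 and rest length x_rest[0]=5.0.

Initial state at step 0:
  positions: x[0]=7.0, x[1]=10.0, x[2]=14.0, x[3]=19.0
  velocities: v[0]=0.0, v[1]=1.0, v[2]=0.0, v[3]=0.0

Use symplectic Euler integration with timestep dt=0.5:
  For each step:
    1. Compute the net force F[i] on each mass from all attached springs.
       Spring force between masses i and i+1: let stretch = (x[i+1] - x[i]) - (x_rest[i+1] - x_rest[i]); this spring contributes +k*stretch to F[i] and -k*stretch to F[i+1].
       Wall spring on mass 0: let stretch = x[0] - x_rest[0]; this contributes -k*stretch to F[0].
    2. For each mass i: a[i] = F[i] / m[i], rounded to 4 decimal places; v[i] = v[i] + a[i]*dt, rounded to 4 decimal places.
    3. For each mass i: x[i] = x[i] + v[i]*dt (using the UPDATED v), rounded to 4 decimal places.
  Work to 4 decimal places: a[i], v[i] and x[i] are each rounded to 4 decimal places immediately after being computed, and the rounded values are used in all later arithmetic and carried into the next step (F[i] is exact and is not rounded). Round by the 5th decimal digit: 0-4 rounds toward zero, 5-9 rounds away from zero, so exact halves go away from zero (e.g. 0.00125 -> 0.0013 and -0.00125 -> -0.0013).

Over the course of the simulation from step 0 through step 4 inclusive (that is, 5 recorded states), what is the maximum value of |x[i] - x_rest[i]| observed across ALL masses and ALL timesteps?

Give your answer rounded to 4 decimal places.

Answer: 2.5000

Derivation:
Step 0: x=[7.0000 10.0000 14.0000 19.0000] v=[0.0000 1.0000 0.0000 0.0000]
Step 1: x=[3.0000 11.5000 15.0000 19.0000] v=[-8.0000 3.0000 2.0000 0.0000]
Step 2: x=[4.5000 8.0000 16.5000 20.0000] v=[3.0000 -7.0000 3.0000 2.0000]
Step 3: x=[5.0000 9.5000 13.0000 22.5000] v=[1.0000 3.0000 -7.0000 5.0000]
Step 4: x=[5.0000 10.0000 15.5000 20.5000] v=[0.0000 1.0000 5.0000 -4.0000]
Max displacement = 2.5000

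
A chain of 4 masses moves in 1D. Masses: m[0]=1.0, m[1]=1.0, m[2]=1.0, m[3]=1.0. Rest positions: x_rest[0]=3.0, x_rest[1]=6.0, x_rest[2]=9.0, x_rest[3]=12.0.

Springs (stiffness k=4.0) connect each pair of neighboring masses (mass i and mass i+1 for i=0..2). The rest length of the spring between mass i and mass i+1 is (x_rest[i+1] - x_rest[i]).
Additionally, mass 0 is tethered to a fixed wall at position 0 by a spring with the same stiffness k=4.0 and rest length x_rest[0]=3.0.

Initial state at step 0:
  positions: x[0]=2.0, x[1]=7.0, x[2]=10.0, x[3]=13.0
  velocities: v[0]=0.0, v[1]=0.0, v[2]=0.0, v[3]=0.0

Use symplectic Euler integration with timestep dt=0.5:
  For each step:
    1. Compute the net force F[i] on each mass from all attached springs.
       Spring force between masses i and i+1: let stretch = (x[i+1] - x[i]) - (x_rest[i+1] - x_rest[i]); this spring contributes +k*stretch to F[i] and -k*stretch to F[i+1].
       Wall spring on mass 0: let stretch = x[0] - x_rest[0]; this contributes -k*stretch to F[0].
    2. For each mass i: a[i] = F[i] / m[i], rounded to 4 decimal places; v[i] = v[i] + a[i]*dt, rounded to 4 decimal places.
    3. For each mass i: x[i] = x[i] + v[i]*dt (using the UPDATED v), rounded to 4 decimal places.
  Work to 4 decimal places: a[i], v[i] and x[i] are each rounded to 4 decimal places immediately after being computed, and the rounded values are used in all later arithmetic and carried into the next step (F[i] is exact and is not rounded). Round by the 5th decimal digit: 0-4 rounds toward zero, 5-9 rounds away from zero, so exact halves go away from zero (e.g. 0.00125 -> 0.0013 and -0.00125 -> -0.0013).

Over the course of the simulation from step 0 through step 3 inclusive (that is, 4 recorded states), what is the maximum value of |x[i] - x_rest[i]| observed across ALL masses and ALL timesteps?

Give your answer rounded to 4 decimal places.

Step 0: x=[2.0000 7.0000 10.0000 13.0000] v=[0.0000 0.0000 0.0000 0.0000]
Step 1: x=[5.0000 5.0000 10.0000 13.0000] v=[6.0000 -4.0000 0.0000 0.0000]
Step 2: x=[3.0000 8.0000 8.0000 13.0000] v=[-4.0000 6.0000 -4.0000 0.0000]
Step 3: x=[3.0000 6.0000 11.0000 11.0000] v=[0.0000 -4.0000 6.0000 -4.0000]
Max displacement = 2.0000

Answer: 2.0000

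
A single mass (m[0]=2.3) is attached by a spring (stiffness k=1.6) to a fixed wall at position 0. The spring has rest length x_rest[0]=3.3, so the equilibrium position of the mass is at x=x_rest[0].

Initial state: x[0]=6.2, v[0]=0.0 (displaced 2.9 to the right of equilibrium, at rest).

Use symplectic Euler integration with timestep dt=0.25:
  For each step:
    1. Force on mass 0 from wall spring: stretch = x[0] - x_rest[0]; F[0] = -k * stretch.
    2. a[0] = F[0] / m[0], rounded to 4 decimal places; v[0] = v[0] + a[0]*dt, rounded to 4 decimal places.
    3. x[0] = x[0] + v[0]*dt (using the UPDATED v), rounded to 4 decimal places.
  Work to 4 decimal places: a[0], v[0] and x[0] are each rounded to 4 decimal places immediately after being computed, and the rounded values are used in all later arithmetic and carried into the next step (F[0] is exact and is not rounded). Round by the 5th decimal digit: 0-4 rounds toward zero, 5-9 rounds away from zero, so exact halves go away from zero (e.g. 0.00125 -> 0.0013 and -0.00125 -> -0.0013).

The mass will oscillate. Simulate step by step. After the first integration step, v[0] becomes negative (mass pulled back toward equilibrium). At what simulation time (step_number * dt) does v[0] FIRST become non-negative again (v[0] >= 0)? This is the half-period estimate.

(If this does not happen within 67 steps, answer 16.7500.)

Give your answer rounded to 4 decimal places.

Answer: 4.0000

Derivation:
Step 0: x=[6.2000] v=[0.0000]
Step 1: x=[6.0739] v=[-0.5044]
Step 2: x=[5.8272] v=[-0.9868]
Step 3: x=[5.4706] v=[-1.4263]
Step 4: x=[5.0197] v=[-1.8038]
Step 5: x=[4.4940] v=[-2.1029]
Step 6: x=[3.9164] v=[-2.3106]
Step 7: x=[3.3120] v=[-2.4178]
Step 8: x=[2.7070] v=[-2.4199]
Step 9: x=[2.1278] v=[-2.3168]
Step 10: x=[1.5996] v=[-2.1130]
Step 11: x=[1.1453] v=[-1.8173]
Step 12: x=[0.7847] v=[-1.4426]
Step 13: x=[0.5334] v=[-1.0052]
Step 14: x=[0.4024] v=[-0.5241]
Step 15: x=[0.3974] v=[-0.0202]
Step 16: x=[0.5186] v=[0.4846]
First v>=0 after going negative at step 16, time=4.0000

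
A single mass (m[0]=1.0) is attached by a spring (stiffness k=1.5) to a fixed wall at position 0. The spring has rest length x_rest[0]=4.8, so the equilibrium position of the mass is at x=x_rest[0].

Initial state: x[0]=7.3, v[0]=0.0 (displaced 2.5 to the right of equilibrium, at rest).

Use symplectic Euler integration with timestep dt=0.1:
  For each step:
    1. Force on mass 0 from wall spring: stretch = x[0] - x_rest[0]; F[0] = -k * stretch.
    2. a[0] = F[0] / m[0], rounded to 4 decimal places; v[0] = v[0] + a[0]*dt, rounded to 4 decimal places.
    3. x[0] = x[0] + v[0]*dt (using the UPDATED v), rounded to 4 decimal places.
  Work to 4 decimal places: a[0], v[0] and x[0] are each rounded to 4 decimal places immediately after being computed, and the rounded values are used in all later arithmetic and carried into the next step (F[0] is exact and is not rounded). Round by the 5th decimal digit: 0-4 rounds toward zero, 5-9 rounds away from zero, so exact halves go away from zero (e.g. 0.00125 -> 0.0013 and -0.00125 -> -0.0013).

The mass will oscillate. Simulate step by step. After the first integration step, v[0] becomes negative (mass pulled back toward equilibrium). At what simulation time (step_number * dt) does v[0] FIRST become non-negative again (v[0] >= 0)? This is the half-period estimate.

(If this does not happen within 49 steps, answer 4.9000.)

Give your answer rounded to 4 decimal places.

Step 0: x=[7.3000] v=[0.0000]
Step 1: x=[7.2625] v=[-0.3750]
Step 2: x=[7.1881] v=[-0.7444]
Step 3: x=[7.0778] v=[-1.1026]
Step 4: x=[6.9334] v=[-1.4443]
Step 5: x=[6.7570] v=[-1.7643]
Step 6: x=[6.5512] v=[-2.0579]
Step 7: x=[6.3191] v=[-2.3206]
Step 8: x=[6.0643] v=[-2.5485]
Step 9: x=[5.7905] v=[-2.7382]
Step 10: x=[5.5018] v=[-2.8868]
Step 11: x=[5.2026] v=[-2.9921]
Step 12: x=[4.8974] v=[-3.0525]
Step 13: x=[4.5907] v=[-3.0671]
Step 14: x=[4.2871] v=[-3.0357]
Step 15: x=[3.9912] v=[-2.9588]
Step 16: x=[3.7075] v=[-2.8375]
Step 17: x=[3.4401] v=[-2.6736]
Step 18: x=[3.1931] v=[-2.4696]
Step 19: x=[2.9702] v=[-2.2286]
Step 20: x=[2.7748] v=[-1.9541]
Step 21: x=[2.6098] v=[-1.6503]
Step 22: x=[2.4776] v=[-1.3218]
Step 23: x=[2.3803] v=[-0.9734]
Step 24: x=[2.3193] v=[-0.6104]
Step 25: x=[2.2955] v=[-0.2383]
Step 26: x=[2.3092] v=[0.1374]
First v>=0 after going negative at step 26, time=2.6000

Answer: 2.6000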